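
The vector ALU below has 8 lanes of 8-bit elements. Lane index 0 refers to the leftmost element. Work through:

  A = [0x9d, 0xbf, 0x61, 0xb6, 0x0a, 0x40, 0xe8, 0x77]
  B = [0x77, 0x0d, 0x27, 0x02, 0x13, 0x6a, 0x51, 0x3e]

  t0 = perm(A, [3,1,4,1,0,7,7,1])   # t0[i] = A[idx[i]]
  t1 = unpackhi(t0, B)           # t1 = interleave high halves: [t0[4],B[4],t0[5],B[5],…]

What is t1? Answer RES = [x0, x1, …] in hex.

→ t0 |b6|bf|0a|bf|9d|77|77|bf|
→ t1 |9d|13|77|6a|77|51|bf|3e|

RES = [ 0x9d  0x13  0x77  0x6a  0x77  0x51  0xbf  0x3e ]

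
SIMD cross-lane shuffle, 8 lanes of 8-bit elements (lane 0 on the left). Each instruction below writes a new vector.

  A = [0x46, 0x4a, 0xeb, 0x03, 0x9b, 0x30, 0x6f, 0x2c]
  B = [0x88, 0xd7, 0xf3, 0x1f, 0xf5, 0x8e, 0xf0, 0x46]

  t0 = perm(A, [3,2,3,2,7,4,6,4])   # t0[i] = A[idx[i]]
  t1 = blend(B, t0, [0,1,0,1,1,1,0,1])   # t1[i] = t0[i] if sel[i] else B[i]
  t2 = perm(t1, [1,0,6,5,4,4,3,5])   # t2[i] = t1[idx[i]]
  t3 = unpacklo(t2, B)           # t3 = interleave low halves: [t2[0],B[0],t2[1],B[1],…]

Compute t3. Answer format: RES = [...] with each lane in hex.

RES = [0xeb, 0x88, 0x88, 0xd7, 0xf0, 0xf3, 0x9b, 0x1f]

  t0: 03 eb 03 eb 2c 9b 6f 9b
  t1: 88 eb f3 eb 2c 9b f0 9b
  t2: eb 88 f0 9b 2c 2c eb 9b
  t3: eb 88 88 d7 f0 f3 9b 1f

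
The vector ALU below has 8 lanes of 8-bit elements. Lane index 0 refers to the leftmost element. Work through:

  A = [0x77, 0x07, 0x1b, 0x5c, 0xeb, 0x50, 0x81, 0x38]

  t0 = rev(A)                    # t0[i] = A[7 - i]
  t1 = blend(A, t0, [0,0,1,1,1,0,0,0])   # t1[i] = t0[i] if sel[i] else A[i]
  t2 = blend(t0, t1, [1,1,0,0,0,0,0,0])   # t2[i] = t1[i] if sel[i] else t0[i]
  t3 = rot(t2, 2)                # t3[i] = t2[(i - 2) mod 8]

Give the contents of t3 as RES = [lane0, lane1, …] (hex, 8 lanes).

RES = [0x07, 0x77, 0x77, 0x07, 0x50, 0xeb, 0x5c, 0x1b]

→ t0 |38|81|50|eb|5c|1b|07|77|
→ t1 |77|07|50|eb|5c|50|81|38|
→ t2 |77|07|50|eb|5c|1b|07|77|
→ t3 |07|77|77|07|50|eb|5c|1b|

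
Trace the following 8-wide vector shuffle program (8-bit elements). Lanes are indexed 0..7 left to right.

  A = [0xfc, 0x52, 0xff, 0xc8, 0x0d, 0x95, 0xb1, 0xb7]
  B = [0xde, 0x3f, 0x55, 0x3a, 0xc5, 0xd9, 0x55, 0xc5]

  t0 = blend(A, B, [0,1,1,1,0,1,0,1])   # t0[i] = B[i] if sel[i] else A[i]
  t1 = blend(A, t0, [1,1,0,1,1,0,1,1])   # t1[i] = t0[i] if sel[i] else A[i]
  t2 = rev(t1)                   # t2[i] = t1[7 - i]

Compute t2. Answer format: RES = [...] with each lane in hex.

RES = [ 0xc5  0xb1  0x95  0x0d  0x3a  0xff  0x3f  0xfc ]

  t0: fc 3f 55 3a 0d d9 b1 c5
  t1: fc 3f ff 3a 0d 95 b1 c5
  t2: c5 b1 95 0d 3a ff 3f fc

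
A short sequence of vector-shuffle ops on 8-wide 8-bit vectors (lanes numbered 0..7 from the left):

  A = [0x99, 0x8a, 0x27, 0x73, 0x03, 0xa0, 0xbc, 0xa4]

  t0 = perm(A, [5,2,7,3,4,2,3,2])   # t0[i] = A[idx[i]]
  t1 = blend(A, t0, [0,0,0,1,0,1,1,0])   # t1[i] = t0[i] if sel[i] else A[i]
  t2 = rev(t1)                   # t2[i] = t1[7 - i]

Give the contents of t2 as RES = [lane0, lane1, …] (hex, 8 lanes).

→ t0 |a0|27|a4|73|03|27|73|27|
→ t1 |99|8a|27|73|03|27|73|a4|
→ t2 |a4|73|27|03|73|27|8a|99|

RES = [0xa4, 0x73, 0x27, 0x03, 0x73, 0x27, 0x8a, 0x99]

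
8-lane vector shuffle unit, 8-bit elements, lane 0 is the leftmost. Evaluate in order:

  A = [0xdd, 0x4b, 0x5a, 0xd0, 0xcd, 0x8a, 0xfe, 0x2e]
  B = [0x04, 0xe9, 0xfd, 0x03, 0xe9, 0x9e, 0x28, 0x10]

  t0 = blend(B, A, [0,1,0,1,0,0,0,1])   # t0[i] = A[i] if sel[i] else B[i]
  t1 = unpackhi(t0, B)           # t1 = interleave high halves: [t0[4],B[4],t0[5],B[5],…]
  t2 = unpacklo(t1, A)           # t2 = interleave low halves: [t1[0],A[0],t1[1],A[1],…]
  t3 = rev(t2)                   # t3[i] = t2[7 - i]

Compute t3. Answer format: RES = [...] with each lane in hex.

RES = [0xd0, 0x9e, 0x5a, 0x9e, 0x4b, 0xe9, 0xdd, 0xe9]

  t0: 04 4b fd d0 e9 9e 28 2e
  t1: e9 e9 9e 9e 28 28 2e 10
  t2: e9 dd e9 4b 9e 5a 9e d0
  t3: d0 9e 5a 9e 4b e9 dd e9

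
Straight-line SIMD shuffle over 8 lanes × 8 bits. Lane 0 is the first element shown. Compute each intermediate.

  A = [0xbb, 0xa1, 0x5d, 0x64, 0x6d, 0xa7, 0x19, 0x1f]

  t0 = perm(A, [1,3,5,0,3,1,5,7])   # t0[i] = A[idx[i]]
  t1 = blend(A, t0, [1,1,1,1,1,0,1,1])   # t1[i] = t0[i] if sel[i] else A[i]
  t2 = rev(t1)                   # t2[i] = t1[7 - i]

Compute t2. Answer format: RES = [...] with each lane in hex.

  t0: a1 64 a7 bb 64 a1 a7 1f
  t1: a1 64 a7 bb 64 a7 a7 1f
  t2: 1f a7 a7 64 bb a7 64 a1

RES = [ 0x1f  0xa7  0xa7  0x64  0xbb  0xa7  0x64  0xa1 ]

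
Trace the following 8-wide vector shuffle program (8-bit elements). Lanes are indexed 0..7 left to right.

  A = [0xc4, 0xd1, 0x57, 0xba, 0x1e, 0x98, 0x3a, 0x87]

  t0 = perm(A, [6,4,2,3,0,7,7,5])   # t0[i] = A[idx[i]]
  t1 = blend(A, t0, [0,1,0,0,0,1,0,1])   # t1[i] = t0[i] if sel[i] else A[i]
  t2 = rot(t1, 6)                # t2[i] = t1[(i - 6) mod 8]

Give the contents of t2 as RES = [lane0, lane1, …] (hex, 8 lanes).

RES = [0x57, 0xba, 0x1e, 0x87, 0x3a, 0x98, 0xc4, 0x1e]

→ t0 |3a|1e|57|ba|c4|87|87|98|
→ t1 |c4|1e|57|ba|1e|87|3a|98|
→ t2 |57|ba|1e|87|3a|98|c4|1e|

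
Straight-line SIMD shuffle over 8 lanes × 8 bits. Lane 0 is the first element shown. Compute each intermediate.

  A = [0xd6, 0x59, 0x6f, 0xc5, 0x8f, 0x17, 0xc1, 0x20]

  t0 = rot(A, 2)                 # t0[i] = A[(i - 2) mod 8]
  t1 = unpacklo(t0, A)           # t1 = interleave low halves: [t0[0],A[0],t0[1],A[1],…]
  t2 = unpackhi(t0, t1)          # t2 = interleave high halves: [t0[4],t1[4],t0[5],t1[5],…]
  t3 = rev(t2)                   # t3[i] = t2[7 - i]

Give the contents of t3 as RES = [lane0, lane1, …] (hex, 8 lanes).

t0 = [0xc1, 0x20, 0xd6, 0x59, 0x6f, 0xc5, 0x8f, 0x17]
t1 = [0xc1, 0xd6, 0x20, 0x59, 0xd6, 0x6f, 0x59, 0xc5]
t2 = [0x6f, 0xd6, 0xc5, 0x6f, 0x8f, 0x59, 0x17, 0xc5]
t3 = [0xc5, 0x17, 0x59, 0x8f, 0x6f, 0xc5, 0xd6, 0x6f]

RES = [ 0xc5  0x17  0x59  0x8f  0x6f  0xc5  0xd6  0x6f ]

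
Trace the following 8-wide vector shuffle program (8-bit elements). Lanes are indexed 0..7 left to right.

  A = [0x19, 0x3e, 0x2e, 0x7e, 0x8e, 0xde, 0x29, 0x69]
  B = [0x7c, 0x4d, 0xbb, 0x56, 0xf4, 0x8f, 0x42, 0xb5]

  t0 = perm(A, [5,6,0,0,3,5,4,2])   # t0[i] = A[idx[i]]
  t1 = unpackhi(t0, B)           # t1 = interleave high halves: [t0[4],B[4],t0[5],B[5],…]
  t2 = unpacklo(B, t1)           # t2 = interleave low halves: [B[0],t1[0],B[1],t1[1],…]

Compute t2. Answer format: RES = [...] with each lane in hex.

RES = [ 0x7c  0x7e  0x4d  0xf4  0xbb  0xde  0x56  0x8f ]

→ t0 |de|29|19|19|7e|de|8e|2e|
→ t1 |7e|f4|de|8f|8e|42|2e|b5|
→ t2 |7c|7e|4d|f4|bb|de|56|8f|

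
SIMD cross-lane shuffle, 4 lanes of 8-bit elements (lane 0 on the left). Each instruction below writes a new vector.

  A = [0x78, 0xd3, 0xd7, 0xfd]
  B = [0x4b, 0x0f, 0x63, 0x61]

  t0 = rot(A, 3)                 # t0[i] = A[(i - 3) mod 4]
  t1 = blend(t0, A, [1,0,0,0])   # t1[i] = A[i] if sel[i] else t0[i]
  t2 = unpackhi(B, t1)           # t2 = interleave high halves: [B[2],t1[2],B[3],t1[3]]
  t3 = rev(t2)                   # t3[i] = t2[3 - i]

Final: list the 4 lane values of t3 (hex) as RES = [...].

  t0: d3 d7 fd 78
  t1: 78 d7 fd 78
  t2: 63 fd 61 78
  t3: 78 61 fd 63

RES = [ 0x78  0x61  0xfd  0x63 ]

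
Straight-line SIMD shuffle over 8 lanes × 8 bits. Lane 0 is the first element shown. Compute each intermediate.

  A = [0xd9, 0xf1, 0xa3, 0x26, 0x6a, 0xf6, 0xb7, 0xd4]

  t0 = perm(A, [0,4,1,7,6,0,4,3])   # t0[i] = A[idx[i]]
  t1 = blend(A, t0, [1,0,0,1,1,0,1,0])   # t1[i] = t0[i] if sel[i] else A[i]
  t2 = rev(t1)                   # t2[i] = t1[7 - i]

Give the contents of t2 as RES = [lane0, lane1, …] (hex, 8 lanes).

t0 = [0xd9, 0x6a, 0xf1, 0xd4, 0xb7, 0xd9, 0x6a, 0x26]
t1 = [0xd9, 0xf1, 0xa3, 0xd4, 0xb7, 0xf6, 0x6a, 0xd4]
t2 = [0xd4, 0x6a, 0xf6, 0xb7, 0xd4, 0xa3, 0xf1, 0xd9]

RES = [0xd4, 0x6a, 0xf6, 0xb7, 0xd4, 0xa3, 0xf1, 0xd9]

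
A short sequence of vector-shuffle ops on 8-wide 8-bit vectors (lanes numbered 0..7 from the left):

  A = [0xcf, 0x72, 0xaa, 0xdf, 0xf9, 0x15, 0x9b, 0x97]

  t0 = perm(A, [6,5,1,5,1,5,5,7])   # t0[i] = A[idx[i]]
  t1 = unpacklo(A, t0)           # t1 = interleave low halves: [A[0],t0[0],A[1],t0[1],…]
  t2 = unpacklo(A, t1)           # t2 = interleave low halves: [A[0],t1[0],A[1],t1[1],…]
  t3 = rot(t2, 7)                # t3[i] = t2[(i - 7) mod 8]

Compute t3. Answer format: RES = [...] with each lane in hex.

  t0: 9b 15 72 15 72 15 15 97
  t1: cf 9b 72 15 aa 72 df 15
  t2: cf cf 72 9b aa 72 df 15
  t3: cf 72 9b aa 72 df 15 cf

RES = [ 0xcf  0x72  0x9b  0xaa  0x72  0xdf  0x15  0xcf ]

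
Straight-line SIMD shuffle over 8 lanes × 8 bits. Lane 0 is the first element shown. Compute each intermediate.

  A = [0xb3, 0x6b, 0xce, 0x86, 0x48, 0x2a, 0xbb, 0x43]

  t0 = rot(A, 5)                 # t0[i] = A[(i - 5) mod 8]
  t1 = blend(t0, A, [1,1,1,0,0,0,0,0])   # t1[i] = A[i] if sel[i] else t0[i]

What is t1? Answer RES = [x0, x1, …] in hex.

  t0: 86 48 2a bb 43 b3 6b ce
  t1: b3 6b ce bb 43 b3 6b ce

RES = [0xb3, 0x6b, 0xce, 0xbb, 0x43, 0xb3, 0x6b, 0xce]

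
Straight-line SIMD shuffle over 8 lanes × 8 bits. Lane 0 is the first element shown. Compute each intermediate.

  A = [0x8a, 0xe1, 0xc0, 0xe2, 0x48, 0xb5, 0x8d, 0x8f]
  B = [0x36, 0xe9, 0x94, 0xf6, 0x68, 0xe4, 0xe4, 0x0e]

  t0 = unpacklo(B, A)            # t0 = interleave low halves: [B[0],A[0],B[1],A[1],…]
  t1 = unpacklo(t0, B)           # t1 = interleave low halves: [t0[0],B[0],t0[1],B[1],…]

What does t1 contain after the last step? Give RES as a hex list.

RES = [ 0x36  0x36  0x8a  0xe9  0xe9  0x94  0xe1  0xf6 ]

→ t0 |36|8a|e9|e1|94|c0|f6|e2|
→ t1 |36|36|8a|e9|e9|94|e1|f6|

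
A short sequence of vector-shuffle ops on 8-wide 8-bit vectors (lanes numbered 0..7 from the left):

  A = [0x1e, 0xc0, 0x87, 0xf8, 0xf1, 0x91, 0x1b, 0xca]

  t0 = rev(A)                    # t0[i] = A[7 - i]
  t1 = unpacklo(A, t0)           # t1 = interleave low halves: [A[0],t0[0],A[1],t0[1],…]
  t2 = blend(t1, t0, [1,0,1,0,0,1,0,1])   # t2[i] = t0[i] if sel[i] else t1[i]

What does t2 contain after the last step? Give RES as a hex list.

RES = [ 0xca  0xca  0x91  0x1b  0x87  0x87  0xf8  0x1e ]

→ t0 |ca|1b|91|f1|f8|87|c0|1e|
→ t1 |1e|ca|c0|1b|87|91|f8|f1|
→ t2 |ca|ca|91|1b|87|87|f8|1e|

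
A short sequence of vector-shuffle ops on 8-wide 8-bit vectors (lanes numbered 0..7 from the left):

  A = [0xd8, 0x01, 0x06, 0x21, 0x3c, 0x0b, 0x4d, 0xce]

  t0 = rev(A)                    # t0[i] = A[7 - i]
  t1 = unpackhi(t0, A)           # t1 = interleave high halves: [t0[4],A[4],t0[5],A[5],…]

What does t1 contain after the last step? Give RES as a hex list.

  t0: ce 4d 0b 3c 21 06 01 d8
  t1: 21 3c 06 0b 01 4d d8 ce

RES = [0x21, 0x3c, 0x06, 0x0b, 0x01, 0x4d, 0xd8, 0xce]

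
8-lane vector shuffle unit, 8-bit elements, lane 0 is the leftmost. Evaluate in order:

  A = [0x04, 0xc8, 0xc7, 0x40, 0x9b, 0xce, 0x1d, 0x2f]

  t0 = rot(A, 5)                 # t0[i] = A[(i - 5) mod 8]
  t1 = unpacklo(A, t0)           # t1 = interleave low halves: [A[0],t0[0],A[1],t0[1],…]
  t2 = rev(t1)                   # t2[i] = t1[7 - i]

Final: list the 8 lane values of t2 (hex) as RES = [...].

RES = [ 0x1d  0x40  0xce  0xc7  0x9b  0xc8  0x40  0x04 ]

  t0: 40 9b ce 1d 2f 04 c8 c7
  t1: 04 40 c8 9b c7 ce 40 1d
  t2: 1d 40 ce c7 9b c8 40 04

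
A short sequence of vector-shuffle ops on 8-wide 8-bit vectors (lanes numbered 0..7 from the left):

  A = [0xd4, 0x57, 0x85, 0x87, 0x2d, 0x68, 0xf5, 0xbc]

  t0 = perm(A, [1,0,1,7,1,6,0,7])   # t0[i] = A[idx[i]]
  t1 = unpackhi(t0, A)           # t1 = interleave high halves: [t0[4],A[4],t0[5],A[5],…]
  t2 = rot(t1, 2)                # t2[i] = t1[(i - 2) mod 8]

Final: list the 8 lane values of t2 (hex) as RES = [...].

  t0: 57 d4 57 bc 57 f5 d4 bc
  t1: 57 2d f5 68 d4 f5 bc bc
  t2: bc bc 57 2d f5 68 d4 f5

RES = [ 0xbc  0xbc  0x57  0x2d  0xf5  0x68  0xd4  0xf5 ]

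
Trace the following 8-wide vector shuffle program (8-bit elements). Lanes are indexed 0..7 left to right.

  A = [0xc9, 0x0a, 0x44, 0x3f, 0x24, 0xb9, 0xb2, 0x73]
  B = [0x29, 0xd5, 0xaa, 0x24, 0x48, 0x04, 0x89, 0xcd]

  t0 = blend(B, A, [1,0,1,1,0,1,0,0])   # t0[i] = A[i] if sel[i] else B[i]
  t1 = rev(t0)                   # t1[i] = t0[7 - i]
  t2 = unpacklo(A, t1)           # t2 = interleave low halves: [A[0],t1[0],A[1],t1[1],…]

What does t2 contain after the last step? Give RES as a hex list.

RES = [ 0xc9  0xcd  0x0a  0x89  0x44  0xb9  0x3f  0x48 ]

  t0: c9 d5 44 3f 48 b9 89 cd
  t1: cd 89 b9 48 3f 44 d5 c9
  t2: c9 cd 0a 89 44 b9 3f 48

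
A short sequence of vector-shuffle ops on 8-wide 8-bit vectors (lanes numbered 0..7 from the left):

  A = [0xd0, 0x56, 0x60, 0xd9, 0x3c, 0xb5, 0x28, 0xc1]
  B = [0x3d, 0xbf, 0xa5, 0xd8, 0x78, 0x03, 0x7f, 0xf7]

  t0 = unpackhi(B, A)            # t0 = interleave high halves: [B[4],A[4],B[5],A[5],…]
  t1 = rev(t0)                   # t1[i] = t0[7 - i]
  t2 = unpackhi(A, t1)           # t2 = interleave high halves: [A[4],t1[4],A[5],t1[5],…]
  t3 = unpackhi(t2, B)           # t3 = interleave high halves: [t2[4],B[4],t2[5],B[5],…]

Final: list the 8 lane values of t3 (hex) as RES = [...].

  t0: 78 3c 03 b5 7f 28 f7 c1
  t1: c1 f7 28 7f b5 03 3c 78
  t2: 3c b5 b5 03 28 3c c1 78
  t3: 28 78 3c 03 c1 7f 78 f7

RES = [ 0x28  0x78  0x3c  0x03  0xc1  0x7f  0x78  0xf7 ]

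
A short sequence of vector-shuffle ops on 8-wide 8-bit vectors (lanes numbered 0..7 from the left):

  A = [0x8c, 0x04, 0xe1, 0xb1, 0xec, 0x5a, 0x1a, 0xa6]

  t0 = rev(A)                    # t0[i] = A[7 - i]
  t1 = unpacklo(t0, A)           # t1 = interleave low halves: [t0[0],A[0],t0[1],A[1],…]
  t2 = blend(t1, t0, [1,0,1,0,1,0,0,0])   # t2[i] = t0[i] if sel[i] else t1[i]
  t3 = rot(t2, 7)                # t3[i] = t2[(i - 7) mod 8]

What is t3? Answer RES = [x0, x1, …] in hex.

RES = [ 0x8c  0x5a  0x04  0xb1  0xe1  0xec  0xb1  0xa6 ]

t0 = [0xa6, 0x1a, 0x5a, 0xec, 0xb1, 0xe1, 0x04, 0x8c]
t1 = [0xa6, 0x8c, 0x1a, 0x04, 0x5a, 0xe1, 0xec, 0xb1]
t2 = [0xa6, 0x8c, 0x5a, 0x04, 0xb1, 0xe1, 0xec, 0xb1]
t3 = [0x8c, 0x5a, 0x04, 0xb1, 0xe1, 0xec, 0xb1, 0xa6]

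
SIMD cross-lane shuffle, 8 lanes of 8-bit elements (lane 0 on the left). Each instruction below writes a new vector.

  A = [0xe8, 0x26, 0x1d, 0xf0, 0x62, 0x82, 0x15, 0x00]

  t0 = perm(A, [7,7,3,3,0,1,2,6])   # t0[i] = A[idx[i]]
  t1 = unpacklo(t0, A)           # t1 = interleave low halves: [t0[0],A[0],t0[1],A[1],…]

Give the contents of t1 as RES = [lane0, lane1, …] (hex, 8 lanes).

RES = [0x00, 0xe8, 0x00, 0x26, 0xf0, 0x1d, 0xf0, 0xf0]

  t0: 00 00 f0 f0 e8 26 1d 15
  t1: 00 e8 00 26 f0 1d f0 f0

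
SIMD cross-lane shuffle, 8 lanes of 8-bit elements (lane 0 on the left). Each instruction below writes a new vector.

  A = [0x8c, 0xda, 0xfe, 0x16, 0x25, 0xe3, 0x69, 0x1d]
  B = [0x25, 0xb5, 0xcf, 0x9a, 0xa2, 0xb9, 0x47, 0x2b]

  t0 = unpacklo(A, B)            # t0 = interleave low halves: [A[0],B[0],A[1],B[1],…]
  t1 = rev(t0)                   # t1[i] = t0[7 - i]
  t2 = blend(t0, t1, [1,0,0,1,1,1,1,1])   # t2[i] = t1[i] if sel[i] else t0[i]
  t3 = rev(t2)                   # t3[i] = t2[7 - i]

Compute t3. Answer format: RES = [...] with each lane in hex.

t0 = [0x8c, 0x25, 0xda, 0xb5, 0xfe, 0xcf, 0x16, 0x9a]
t1 = [0x9a, 0x16, 0xcf, 0xfe, 0xb5, 0xda, 0x25, 0x8c]
t2 = [0x9a, 0x25, 0xda, 0xfe, 0xb5, 0xda, 0x25, 0x8c]
t3 = [0x8c, 0x25, 0xda, 0xb5, 0xfe, 0xda, 0x25, 0x9a]

RES = [ 0x8c  0x25  0xda  0xb5  0xfe  0xda  0x25  0x9a ]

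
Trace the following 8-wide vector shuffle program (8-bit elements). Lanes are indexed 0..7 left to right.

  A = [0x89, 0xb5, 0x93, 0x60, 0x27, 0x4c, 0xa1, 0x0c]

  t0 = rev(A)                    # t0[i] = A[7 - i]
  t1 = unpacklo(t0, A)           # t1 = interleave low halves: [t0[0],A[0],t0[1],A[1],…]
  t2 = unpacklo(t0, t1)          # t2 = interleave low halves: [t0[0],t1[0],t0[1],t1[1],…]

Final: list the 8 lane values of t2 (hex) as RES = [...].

  t0: 0c a1 4c 27 60 93 b5 89
  t1: 0c 89 a1 b5 4c 93 27 60
  t2: 0c 0c a1 89 4c a1 27 b5

RES = [0x0c, 0x0c, 0xa1, 0x89, 0x4c, 0xa1, 0x27, 0xb5]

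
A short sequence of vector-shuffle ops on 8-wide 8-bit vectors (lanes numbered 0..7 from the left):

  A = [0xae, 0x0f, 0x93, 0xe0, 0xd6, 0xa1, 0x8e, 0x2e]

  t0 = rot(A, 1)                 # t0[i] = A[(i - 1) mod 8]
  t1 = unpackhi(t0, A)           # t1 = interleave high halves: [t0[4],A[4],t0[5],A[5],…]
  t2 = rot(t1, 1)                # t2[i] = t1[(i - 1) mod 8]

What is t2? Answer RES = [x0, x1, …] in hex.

RES = [0x2e, 0xe0, 0xd6, 0xd6, 0xa1, 0xa1, 0x8e, 0x8e]

t0 = [0x2e, 0xae, 0x0f, 0x93, 0xe0, 0xd6, 0xa1, 0x8e]
t1 = [0xe0, 0xd6, 0xd6, 0xa1, 0xa1, 0x8e, 0x8e, 0x2e]
t2 = [0x2e, 0xe0, 0xd6, 0xd6, 0xa1, 0xa1, 0x8e, 0x8e]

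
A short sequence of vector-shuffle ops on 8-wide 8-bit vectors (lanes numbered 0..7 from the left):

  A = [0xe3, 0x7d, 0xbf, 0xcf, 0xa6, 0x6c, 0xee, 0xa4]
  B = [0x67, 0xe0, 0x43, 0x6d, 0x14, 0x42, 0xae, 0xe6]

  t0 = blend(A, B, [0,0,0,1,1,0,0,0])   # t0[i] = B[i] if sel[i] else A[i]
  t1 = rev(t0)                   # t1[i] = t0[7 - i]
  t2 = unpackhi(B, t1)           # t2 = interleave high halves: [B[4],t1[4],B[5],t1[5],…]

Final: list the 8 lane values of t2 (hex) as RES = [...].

RES = [0x14, 0x6d, 0x42, 0xbf, 0xae, 0x7d, 0xe6, 0xe3]

  t0: e3 7d bf 6d 14 6c ee a4
  t1: a4 ee 6c 14 6d bf 7d e3
  t2: 14 6d 42 bf ae 7d e6 e3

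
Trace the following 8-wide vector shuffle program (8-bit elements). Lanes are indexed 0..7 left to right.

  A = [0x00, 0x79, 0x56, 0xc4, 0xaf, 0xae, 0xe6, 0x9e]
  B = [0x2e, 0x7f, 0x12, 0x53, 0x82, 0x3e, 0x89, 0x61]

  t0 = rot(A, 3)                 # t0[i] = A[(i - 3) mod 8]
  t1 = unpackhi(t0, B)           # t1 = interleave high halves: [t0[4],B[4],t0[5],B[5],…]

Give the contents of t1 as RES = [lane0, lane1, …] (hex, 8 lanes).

RES = [0x79, 0x82, 0x56, 0x3e, 0xc4, 0x89, 0xaf, 0x61]

  t0: ae e6 9e 00 79 56 c4 af
  t1: 79 82 56 3e c4 89 af 61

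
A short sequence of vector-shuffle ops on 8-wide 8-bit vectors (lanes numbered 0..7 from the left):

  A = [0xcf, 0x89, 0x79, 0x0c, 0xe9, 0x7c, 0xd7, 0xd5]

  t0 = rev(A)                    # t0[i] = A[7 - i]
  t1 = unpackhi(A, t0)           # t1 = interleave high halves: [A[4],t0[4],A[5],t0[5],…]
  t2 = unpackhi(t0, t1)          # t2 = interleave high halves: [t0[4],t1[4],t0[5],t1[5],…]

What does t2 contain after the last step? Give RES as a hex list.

  t0: d5 d7 7c e9 0c 79 89 cf
  t1: e9 0c 7c 79 d7 89 d5 cf
  t2: 0c d7 79 89 89 d5 cf cf

RES = [ 0x0c  0xd7  0x79  0x89  0x89  0xd5  0xcf  0xcf ]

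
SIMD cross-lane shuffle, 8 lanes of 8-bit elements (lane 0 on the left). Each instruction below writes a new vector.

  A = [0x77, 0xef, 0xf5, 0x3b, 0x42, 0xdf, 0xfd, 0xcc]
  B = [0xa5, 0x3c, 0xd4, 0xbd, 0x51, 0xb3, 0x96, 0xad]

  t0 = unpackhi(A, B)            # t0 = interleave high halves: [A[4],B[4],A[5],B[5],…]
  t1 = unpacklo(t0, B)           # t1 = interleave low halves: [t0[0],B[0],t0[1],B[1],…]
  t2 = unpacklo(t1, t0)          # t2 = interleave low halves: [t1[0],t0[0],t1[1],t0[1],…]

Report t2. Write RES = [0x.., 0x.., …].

t0 = [0x42, 0x51, 0xdf, 0xb3, 0xfd, 0x96, 0xcc, 0xad]
t1 = [0x42, 0xa5, 0x51, 0x3c, 0xdf, 0xd4, 0xb3, 0xbd]
t2 = [0x42, 0x42, 0xa5, 0x51, 0x51, 0xdf, 0x3c, 0xb3]

RES = [0x42, 0x42, 0xa5, 0x51, 0x51, 0xdf, 0x3c, 0xb3]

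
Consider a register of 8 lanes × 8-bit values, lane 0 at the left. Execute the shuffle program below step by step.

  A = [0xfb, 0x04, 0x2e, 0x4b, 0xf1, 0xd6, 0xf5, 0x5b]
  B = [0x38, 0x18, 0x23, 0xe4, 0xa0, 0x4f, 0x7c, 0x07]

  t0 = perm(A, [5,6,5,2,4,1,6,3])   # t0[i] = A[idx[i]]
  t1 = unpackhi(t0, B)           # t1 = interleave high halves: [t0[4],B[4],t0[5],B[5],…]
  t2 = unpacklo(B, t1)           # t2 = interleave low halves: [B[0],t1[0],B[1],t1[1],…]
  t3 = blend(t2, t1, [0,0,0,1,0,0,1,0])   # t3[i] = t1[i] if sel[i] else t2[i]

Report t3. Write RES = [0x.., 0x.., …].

RES = [0x38, 0xf1, 0x18, 0x4f, 0x23, 0x04, 0x4b, 0x4f]

→ t0 |d6|f5|d6|2e|f1|04|f5|4b|
→ t1 |f1|a0|04|4f|f5|7c|4b|07|
→ t2 |38|f1|18|a0|23|04|e4|4f|
→ t3 |38|f1|18|4f|23|04|4b|4f|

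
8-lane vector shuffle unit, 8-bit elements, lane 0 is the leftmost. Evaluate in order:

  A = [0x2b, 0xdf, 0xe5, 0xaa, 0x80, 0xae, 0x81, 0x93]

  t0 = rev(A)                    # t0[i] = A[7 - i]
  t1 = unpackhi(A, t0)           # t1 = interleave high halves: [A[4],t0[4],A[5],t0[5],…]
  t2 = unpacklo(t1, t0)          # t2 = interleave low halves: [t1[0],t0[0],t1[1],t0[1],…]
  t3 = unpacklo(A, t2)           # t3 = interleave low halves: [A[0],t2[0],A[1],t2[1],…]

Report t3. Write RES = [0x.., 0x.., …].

t0 = [0x93, 0x81, 0xae, 0x80, 0xaa, 0xe5, 0xdf, 0x2b]
t1 = [0x80, 0xaa, 0xae, 0xe5, 0x81, 0xdf, 0x93, 0x2b]
t2 = [0x80, 0x93, 0xaa, 0x81, 0xae, 0xae, 0xe5, 0x80]
t3 = [0x2b, 0x80, 0xdf, 0x93, 0xe5, 0xaa, 0xaa, 0x81]

RES = [ 0x2b  0x80  0xdf  0x93  0xe5  0xaa  0xaa  0x81 ]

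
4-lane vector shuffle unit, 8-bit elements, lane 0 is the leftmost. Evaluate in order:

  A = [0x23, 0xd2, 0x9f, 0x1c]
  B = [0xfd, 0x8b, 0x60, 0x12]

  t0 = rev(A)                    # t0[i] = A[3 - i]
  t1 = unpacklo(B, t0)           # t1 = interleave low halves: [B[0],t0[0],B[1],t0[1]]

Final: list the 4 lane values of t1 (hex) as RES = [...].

→ t0 |1c|9f|d2|23|
→ t1 |fd|1c|8b|9f|

RES = [0xfd, 0x1c, 0x8b, 0x9f]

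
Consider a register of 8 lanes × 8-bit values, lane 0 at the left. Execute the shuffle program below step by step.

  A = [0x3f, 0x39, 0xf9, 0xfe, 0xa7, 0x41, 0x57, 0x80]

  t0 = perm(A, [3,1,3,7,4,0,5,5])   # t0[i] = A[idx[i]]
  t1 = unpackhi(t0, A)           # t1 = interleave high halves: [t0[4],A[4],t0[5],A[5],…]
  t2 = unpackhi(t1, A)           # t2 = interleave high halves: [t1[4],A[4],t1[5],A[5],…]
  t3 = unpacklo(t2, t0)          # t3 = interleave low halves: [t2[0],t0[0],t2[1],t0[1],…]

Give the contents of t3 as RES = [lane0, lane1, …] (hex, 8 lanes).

RES = [ 0x41  0xfe  0xa7  0x39  0x57  0xfe  0x41  0x80 ]

  t0: fe 39 fe 80 a7 3f 41 41
  t1: a7 a7 3f 41 41 57 41 80
  t2: 41 a7 57 41 41 57 80 80
  t3: 41 fe a7 39 57 fe 41 80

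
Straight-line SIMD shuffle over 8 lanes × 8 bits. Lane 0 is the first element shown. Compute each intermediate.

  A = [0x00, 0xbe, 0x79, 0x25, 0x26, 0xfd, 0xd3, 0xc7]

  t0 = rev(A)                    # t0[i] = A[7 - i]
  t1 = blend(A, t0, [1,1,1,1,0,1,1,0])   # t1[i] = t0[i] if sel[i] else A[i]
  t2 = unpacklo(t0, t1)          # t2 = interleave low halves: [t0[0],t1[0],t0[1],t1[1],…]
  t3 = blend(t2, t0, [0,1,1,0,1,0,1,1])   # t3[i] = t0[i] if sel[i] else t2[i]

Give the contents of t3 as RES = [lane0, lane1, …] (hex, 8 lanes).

RES = [0xc7, 0xd3, 0xfd, 0xd3, 0x25, 0xfd, 0xbe, 0x00]

→ t0 |c7|d3|fd|26|25|79|be|00|
→ t1 |c7|d3|fd|26|26|79|be|c7|
→ t2 |c7|c7|d3|d3|fd|fd|26|26|
→ t3 |c7|d3|fd|d3|25|fd|be|00|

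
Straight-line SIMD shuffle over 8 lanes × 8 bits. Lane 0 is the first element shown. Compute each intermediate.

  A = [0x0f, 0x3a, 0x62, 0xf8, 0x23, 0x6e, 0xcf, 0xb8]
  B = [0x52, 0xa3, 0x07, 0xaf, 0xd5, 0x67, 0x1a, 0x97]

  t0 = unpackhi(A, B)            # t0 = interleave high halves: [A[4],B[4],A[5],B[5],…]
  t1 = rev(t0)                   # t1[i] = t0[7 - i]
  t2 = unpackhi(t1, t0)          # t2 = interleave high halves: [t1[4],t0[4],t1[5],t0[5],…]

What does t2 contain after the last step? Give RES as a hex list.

RES = [ 0x67  0xcf  0x6e  0x1a  0xd5  0xb8  0x23  0x97 ]

→ t0 |23|d5|6e|67|cf|1a|b8|97|
→ t1 |97|b8|1a|cf|67|6e|d5|23|
→ t2 |67|cf|6e|1a|d5|b8|23|97|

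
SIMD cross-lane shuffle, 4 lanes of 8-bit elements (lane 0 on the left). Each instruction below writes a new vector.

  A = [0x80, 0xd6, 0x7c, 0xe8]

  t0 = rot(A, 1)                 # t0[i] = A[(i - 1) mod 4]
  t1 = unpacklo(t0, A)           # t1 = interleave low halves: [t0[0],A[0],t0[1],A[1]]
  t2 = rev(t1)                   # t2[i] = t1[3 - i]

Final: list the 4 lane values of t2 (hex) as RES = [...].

RES = [ 0xd6  0x80  0x80  0xe8 ]

  t0: e8 80 d6 7c
  t1: e8 80 80 d6
  t2: d6 80 80 e8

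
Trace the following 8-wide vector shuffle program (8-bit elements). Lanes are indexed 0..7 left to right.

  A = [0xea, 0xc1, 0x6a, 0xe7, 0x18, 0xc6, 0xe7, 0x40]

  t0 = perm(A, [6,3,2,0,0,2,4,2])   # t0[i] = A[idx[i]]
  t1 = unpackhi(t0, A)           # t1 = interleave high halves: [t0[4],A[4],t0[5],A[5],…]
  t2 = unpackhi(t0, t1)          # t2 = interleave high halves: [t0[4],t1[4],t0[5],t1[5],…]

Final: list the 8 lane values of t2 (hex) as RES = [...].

RES = [ 0xea  0x18  0x6a  0xe7  0x18  0x6a  0x6a  0x40 ]

t0 = [0xe7, 0xe7, 0x6a, 0xea, 0xea, 0x6a, 0x18, 0x6a]
t1 = [0xea, 0x18, 0x6a, 0xc6, 0x18, 0xe7, 0x6a, 0x40]
t2 = [0xea, 0x18, 0x6a, 0xe7, 0x18, 0x6a, 0x6a, 0x40]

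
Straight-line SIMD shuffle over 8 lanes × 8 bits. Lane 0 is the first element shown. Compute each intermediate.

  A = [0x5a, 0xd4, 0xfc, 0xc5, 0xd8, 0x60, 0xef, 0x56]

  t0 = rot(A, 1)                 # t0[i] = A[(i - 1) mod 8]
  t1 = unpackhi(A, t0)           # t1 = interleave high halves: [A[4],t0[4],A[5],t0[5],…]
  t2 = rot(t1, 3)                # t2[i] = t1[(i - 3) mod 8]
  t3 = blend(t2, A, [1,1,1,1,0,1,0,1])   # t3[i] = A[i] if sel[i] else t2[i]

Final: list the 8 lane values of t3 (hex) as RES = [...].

→ t0 |56|5a|d4|fc|c5|d8|60|ef|
→ t1 |d8|c5|60|d8|ef|60|56|ef|
→ t2 |60|56|ef|d8|c5|60|d8|ef|
→ t3 |5a|d4|fc|c5|c5|60|d8|56|

RES = [ 0x5a  0xd4  0xfc  0xc5  0xc5  0x60  0xd8  0x56 ]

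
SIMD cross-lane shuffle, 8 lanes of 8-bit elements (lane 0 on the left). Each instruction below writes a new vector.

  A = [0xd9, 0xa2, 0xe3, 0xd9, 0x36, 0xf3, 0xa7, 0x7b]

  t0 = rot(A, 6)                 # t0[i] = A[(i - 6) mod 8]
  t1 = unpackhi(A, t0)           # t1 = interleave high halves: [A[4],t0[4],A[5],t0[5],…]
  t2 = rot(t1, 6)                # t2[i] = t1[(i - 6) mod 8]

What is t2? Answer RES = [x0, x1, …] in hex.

RES = [ 0xf3  0x7b  0xa7  0xd9  0x7b  0xa2  0x36  0xa7 ]

  t0: e3 d9 36 f3 a7 7b d9 a2
  t1: 36 a7 f3 7b a7 d9 7b a2
  t2: f3 7b a7 d9 7b a2 36 a7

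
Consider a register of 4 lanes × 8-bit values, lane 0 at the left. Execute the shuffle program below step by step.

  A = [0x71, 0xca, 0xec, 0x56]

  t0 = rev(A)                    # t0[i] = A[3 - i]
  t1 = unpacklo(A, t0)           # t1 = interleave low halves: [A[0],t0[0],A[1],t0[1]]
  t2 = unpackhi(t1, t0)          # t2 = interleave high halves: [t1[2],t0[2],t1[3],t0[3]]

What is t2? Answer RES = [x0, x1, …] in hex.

RES = [ 0xca  0xca  0xec  0x71 ]

  t0: 56 ec ca 71
  t1: 71 56 ca ec
  t2: ca ca ec 71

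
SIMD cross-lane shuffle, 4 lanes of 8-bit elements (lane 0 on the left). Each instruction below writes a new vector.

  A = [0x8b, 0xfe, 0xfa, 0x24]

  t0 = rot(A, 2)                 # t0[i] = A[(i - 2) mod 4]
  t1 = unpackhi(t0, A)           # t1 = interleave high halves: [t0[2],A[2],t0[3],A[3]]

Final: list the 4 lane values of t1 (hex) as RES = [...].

RES = [ 0x8b  0xfa  0xfe  0x24 ]

t0 = [0xfa, 0x24, 0x8b, 0xfe]
t1 = [0x8b, 0xfa, 0xfe, 0x24]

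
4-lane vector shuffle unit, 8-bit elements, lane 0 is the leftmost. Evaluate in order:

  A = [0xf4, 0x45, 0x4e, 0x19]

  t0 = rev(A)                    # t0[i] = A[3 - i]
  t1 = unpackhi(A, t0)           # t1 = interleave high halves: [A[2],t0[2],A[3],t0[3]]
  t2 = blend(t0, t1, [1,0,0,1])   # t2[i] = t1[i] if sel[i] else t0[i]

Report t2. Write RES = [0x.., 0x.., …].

  t0: 19 4e 45 f4
  t1: 4e 45 19 f4
  t2: 4e 4e 45 f4

RES = [ 0x4e  0x4e  0x45  0xf4 ]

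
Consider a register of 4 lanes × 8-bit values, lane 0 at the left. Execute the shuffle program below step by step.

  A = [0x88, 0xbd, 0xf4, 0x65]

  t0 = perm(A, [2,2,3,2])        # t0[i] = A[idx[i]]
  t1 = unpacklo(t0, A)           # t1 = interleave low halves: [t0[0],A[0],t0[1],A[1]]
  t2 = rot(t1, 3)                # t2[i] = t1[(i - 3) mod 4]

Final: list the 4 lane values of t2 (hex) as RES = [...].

→ t0 |f4|f4|65|f4|
→ t1 |f4|88|f4|bd|
→ t2 |88|f4|bd|f4|

RES = [ 0x88  0xf4  0xbd  0xf4 ]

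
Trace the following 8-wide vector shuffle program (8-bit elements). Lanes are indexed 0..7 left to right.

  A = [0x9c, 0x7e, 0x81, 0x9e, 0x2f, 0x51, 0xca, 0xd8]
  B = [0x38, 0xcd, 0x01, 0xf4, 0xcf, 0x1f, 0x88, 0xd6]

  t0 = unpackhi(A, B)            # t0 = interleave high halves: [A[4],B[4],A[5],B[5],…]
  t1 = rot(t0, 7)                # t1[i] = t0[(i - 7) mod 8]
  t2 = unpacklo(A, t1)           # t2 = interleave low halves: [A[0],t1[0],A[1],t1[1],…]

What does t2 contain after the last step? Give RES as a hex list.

RES = [ 0x9c  0xcf  0x7e  0x51  0x81  0x1f  0x9e  0xca ]

→ t0 |2f|cf|51|1f|ca|88|d8|d6|
→ t1 |cf|51|1f|ca|88|d8|d6|2f|
→ t2 |9c|cf|7e|51|81|1f|9e|ca|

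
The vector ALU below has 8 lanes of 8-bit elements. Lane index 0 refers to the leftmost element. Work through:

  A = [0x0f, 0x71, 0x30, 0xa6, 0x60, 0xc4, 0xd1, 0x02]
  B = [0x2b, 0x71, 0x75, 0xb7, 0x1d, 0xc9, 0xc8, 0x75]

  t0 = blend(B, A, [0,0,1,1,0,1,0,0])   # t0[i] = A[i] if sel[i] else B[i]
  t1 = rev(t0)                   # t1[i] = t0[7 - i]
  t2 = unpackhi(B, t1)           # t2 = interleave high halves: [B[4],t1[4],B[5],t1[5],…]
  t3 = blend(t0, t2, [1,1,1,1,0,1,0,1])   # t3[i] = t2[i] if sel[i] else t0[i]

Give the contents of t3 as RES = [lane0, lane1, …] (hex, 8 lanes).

t0 = [0x2b, 0x71, 0x30, 0xa6, 0x1d, 0xc4, 0xc8, 0x75]
t1 = [0x75, 0xc8, 0xc4, 0x1d, 0xa6, 0x30, 0x71, 0x2b]
t2 = [0x1d, 0xa6, 0xc9, 0x30, 0xc8, 0x71, 0x75, 0x2b]
t3 = [0x1d, 0xa6, 0xc9, 0x30, 0x1d, 0x71, 0xc8, 0x2b]

RES = [0x1d, 0xa6, 0xc9, 0x30, 0x1d, 0x71, 0xc8, 0x2b]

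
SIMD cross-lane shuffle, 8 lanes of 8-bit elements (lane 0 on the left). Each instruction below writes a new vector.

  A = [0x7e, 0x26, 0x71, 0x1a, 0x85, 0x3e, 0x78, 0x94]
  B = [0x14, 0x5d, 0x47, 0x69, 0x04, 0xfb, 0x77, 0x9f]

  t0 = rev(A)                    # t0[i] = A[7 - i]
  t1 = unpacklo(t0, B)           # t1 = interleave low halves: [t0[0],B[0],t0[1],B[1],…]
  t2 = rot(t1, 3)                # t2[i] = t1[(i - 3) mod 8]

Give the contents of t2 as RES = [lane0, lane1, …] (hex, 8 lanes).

RES = [ 0x47  0x85  0x69  0x94  0x14  0x78  0x5d  0x3e ]

  t0: 94 78 3e 85 1a 71 26 7e
  t1: 94 14 78 5d 3e 47 85 69
  t2: 47 85 69 94 14 78 5d 3e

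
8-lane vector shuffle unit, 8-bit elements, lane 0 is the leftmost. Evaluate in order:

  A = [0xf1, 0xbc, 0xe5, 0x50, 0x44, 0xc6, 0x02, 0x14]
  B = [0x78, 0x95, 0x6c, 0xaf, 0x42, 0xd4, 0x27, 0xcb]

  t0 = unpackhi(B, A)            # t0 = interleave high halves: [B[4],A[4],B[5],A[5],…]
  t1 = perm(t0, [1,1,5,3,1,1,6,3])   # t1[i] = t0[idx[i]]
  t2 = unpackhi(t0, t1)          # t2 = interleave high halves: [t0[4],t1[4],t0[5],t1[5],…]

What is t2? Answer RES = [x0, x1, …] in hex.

t0 = [0x42, 0x44, 0xd4, 0xc6, 0x27, 0x02, 0xcb, 0x14]
t1 = [0x44, 0x44, 0x02, 0xc6, 0x44, 0x44, 0xcb, 0xc6]
t2 = [0x27, 0x44, 0x02, 0x44, 0xcb, 0xcb, 0x14, 0xc6]

RES = [0x27, 0x44, 0x02, 0x44, 0xcb, 0xcb, 0x14, 0xc6]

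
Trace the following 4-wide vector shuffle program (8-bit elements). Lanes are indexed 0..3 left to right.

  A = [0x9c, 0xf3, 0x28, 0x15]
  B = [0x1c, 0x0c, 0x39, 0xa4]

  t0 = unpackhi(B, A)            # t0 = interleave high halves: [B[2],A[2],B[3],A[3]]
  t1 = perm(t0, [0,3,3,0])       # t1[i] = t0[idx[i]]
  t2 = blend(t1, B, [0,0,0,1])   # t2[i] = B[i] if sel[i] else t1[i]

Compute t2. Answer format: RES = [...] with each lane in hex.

RES = [ 0x39  0x15  0x15  0xa4 ]

→ t0 |39|28|a4|15|
→ t1 |39|15|15|39|
→ t2 |39|15|15|a4|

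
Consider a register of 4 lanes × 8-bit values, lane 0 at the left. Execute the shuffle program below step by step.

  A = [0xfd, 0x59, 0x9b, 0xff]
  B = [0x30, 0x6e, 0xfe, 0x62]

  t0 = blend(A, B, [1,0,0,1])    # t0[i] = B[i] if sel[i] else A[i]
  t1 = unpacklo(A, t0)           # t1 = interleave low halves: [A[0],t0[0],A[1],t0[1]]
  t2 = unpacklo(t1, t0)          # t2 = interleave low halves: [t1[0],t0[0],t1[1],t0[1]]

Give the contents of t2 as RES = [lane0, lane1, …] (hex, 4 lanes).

→ t0 |30|59|9b|62|
→ t1 |fd|30|59|59|
→ t2 |fd|30|30|59|

RES = [ 0xfd  0x30  0x30  0x59 ]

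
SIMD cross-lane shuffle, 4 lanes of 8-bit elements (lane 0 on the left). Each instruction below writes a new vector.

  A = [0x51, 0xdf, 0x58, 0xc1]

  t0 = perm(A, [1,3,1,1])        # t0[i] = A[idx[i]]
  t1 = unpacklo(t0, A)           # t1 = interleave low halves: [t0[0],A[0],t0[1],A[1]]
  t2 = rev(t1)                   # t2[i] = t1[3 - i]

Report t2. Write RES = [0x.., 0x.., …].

→ t0 |df|c1|df|df|
→ t1 |df|51|c1|df|
→ t2 |df|c1|51|df|

RES = [ 0xdf  0xc1  0x51  0xdf ]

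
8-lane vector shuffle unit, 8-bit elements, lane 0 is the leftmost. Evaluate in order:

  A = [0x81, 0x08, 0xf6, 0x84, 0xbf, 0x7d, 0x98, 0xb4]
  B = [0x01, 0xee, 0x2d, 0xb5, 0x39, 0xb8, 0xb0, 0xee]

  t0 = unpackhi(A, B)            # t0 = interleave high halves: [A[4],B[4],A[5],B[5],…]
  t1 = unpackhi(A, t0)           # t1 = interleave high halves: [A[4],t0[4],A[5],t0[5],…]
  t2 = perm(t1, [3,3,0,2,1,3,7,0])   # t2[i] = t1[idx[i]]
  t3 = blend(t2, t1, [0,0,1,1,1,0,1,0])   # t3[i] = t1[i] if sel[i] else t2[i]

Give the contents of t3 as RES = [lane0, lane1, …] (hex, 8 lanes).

RES = [0xb0, 0xb0, 0x7d, 0xb0, 0x98, 0xb0, 0xb4, 0xbf]

  t0: bf 39 7d b8 98 b0 b4 ee
  t1: bf 98 7d b0 98 b4 b4 ee
  t2: b0 b0 bf 7d 98 b0 ee bf
  t3: b0 b0 7d b0 98 b0 b4 bf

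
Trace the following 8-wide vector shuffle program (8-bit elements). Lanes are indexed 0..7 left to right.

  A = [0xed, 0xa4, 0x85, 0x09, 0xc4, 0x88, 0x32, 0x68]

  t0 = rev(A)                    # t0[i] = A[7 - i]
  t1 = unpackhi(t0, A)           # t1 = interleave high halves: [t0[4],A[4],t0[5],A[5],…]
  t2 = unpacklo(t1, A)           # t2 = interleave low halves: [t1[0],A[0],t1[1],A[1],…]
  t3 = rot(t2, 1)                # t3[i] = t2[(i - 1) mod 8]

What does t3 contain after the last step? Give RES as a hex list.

  t0: 68 32 88 c4 09 85 a4 ed
  t1: 09 c4 85 88 a4 32 ed 68
  t2: 09 ed c4 a4 85 85 88 09
  t3: 09 09 ed c4 a4 85 85 88

RES = [ 0x09  0x09  0xed  0xc4  0xa4  0x85  0x85  0x88 ]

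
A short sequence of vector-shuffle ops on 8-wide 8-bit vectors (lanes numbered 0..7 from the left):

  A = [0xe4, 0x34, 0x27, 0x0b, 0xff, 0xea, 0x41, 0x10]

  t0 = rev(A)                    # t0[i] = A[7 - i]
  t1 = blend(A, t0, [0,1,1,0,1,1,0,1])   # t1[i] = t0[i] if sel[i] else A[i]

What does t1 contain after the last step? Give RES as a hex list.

RES = [0xe4, 0x41, 0xea, 0x0b, 0x0b, 0x27, 0x41, 0xe4]

t0 = [0x10, 0x41, 0xea, 0xff, 0x0b, 0x27, 0x34, 0xe4]
t1 = [0xe4, 0x41, 0xea, 0x0b, 0x0b, 0x27, 0x41, 0xe4]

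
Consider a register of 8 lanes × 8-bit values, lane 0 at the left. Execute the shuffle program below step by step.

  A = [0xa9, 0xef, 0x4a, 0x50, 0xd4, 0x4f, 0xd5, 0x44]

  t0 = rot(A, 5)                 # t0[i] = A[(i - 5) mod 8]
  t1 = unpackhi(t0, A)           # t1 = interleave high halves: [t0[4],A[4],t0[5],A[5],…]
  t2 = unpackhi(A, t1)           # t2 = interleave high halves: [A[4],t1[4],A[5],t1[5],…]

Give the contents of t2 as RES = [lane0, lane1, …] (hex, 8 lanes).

RES = [ 0xd4  0xef  0x4f  0xd5  0xd5  0x4a  0x44  0x44 ]

t0 = [0x50, 0xd4, 0x4f, 0xd5, 0x44, 0xa9, 0xef, 0x4a]
t1 = [0x44, 0xd4, 0xa9, 0x4f, 0xef, 0xd5, 0x4a, 0x44]
t2 = [0xd4, 0xef, 0x4f, 0xd5, 0xd5, 0x4a, 0x44, 0x44]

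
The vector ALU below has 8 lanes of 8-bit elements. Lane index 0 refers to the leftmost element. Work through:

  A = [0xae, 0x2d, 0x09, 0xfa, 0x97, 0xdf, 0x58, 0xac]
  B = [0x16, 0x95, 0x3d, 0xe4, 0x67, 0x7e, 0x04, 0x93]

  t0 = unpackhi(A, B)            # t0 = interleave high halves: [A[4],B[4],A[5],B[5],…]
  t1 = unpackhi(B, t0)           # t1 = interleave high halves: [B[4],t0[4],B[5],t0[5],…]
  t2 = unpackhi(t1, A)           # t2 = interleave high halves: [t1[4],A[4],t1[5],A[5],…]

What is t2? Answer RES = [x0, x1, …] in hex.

RES = [0x04, 0x97, 0xac, 0xdf, 0x93, 0x58, 0x93, 0xac]

  t0: 97 67 df 7e 58 04 ac 93
  t1: 67 58 7e 04 04 ac 93 93
  t2: 04 97 ac df 93 58 93 ac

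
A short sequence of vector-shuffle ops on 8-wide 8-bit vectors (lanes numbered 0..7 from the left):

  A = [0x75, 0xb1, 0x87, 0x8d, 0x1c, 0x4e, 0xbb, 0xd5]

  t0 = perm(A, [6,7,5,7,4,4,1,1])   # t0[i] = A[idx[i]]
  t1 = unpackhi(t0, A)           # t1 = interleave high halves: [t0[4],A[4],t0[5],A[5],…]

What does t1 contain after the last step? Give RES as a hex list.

RES = [ 0x1c  0x1c  0x1c  0x4e  0xb1  0xbb  0xb1  0xd5 ]

  t0: bb d5 4e d5 1c 1c b1 b1
  t1: 1c 1c 1c 4e b1 bb b1 d5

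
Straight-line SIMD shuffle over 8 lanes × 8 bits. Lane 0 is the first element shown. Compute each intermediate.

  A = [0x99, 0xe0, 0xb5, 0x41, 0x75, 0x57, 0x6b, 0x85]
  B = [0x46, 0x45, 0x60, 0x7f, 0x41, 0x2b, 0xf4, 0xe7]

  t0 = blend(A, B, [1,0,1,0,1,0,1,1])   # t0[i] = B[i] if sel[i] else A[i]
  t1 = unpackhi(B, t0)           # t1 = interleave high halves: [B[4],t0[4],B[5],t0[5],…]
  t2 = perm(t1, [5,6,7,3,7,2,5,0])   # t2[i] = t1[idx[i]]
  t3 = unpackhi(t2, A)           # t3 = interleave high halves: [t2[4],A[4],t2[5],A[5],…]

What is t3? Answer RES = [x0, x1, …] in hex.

RES = [ 0xe7  0x75  0x2b  0x57  0xf4  0x6b  0x41  0x85 ]

  t0: 46 e0 60 41 41 57 f4 e7
  t1: 41 41 2b 57 f4 f4 e7 e7
  t2: f4 e7 e7 57 e7 2b f4 41
  t3: e7 75 2b 57 f4 6b 41 85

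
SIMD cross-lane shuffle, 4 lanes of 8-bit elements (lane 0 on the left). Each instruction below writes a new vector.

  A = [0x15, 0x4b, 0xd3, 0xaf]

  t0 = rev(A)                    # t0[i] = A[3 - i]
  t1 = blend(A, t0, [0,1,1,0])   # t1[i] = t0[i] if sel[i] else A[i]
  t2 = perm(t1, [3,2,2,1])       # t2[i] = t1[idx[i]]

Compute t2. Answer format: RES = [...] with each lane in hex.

RES = [ 0xaf  0x4b  0x4b  0xd3 ]

→ t0 |af|d3|4b|15|
→ t1 |15|d3|4b|af|
→ t2 |af|4b|4b|d3|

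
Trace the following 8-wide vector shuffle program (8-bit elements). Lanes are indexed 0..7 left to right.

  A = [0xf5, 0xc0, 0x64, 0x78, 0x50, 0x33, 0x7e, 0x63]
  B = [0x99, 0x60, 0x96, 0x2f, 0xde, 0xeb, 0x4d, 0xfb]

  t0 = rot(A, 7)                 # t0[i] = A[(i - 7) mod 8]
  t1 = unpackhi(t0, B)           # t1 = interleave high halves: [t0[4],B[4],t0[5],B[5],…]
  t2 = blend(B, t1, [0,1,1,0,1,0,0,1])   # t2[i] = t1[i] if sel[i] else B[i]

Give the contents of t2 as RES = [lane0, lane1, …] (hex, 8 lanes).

RES = [0x99, 0xde, 0x7e, 0x2f, 0x63, 0xeb, 0x4d, 0xfb]

→ t0 |c0|64|78|50|33|7e|63|f5|
→ t1 |33|de|7e|eb|63|4d|f5|fb|
→ t2 |99|de|7e|2f|63|eb|4d|fb|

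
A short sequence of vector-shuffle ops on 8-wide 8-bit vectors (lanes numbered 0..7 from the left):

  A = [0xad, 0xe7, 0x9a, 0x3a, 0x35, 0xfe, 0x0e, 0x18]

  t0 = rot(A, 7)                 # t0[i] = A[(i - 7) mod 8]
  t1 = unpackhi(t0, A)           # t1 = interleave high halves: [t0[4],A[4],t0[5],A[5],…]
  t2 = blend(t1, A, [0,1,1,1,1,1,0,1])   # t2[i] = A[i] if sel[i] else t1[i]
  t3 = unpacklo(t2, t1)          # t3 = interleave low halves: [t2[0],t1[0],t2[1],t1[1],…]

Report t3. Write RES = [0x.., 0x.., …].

→ t0 |e7|9a|3a|35|fe|0e|18|ad|
→ t1 |fe|35|0e|fe|18|0e|ad|18|
→ t2 |fe|e7|9a|3a|35|fe|ad|18|
→ t3 |fe|fe|e7|35|9a|0e|3a|fe|

RES = [ 0xfe  0xfe  0xe7  0x35  0x9a  0x0e  0x3a  0xfe ]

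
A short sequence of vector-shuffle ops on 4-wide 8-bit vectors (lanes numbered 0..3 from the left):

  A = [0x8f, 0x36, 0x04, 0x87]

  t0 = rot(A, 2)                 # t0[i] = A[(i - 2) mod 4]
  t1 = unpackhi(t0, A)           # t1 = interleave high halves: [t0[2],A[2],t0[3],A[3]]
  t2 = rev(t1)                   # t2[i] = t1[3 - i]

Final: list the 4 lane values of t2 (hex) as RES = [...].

RES = [0x87, 0x36, 0x04, 0x8f]

  t0: 04 87 8f 36
  t1: 8f 04 36 87
  t2: 87 36 04 8f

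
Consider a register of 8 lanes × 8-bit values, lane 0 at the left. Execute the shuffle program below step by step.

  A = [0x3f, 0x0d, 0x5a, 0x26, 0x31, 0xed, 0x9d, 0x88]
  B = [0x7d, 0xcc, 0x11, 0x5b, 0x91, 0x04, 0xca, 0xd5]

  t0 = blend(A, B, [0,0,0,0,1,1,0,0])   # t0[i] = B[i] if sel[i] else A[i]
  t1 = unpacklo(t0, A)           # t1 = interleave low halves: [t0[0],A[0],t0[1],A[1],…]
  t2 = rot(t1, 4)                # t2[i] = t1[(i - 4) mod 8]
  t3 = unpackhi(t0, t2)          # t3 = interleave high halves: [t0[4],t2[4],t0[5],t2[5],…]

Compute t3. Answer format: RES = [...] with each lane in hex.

→ t0 |3f|0d|5a|26|91|04|9d|88|
→ t1 |3f|3f|0d|0d|5a|5a|26|26|
→ t2 |5a|5a|26|26|3f|3f|0d|0d|
→ t3 |91|3f|04|3f|9d|0d|88|0d|

RES = [ 0x91  0x3f  0x04  0x3f  0x9d  0x0d  0x88  0x0d ]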